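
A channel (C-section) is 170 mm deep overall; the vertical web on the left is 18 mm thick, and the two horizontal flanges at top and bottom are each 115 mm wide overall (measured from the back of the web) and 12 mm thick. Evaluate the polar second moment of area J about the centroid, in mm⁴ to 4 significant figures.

J ≈ 2.821 × 10⁷ mm⁴

Break the section into simple shapes (no overlaps), measuring from the bottom-left corner of the bounding box.
Web: 18 × 170, A = 3 060 mm², y = 85 mm, Ī = 7 369 500 mm⁴.
Top flange (beyond web): 97 × 12, A = 1 164 mm², y = 164 mm, Ī = 13 968 mm⁴.
Bottom flange (beyond web): 97 × 12, A = 1 164 mm², y = 6 mm, Ī = 13 968 mm⁴.
By symmetry the centroid is at mid-height, ȳ = 85 mm.
Transfer each piece to the centroidal x-axis using Ī + A·d² with d = y − 85:
  web: d = 0 mm → contributes +7 369 500 mm⁴
  top flange (beyond web): d = 79 mm → contributes +7 278 492 mm⁴
  bottom flange (beyond web): d = -79 mm → contributes +7 278 492 mm⁴
Total I = 21 926 484 mm⁴.
For the y-axis: x̄ = 33.8441 mm.
Repeating about the centroidal y-axis gives I_y = 6 279 285 mm⁴.
Polar second moment: J = I_x + I_y = 28 205 769 mm⁴.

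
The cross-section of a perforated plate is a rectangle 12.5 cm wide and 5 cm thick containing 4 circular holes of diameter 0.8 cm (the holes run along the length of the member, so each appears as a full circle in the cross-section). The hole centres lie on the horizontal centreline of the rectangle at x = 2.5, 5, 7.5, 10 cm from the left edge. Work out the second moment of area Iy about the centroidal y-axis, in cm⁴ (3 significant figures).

Iy ≈ 798 cm⁴

Split into non-overlapping primitives; take the origin at the lower-left of the bounding box.
Plate: 12.5 × 5, A = 62.5 cm², x = 6.25 cm, Ī = 813.8 cm⁴.
Hole 1 (subtracted): ⌀0.8, A = 0.50265 cm², x = 2.5 cm, Ī = 0.020106 cm⁴.
Hole 2 (subtracted): ⌀0.8, A = 0.50265 cm², x = 5 cm, Ī = 0.020106 cm⁴.
Hole 3 (subtracted): ⌀0.8, A = 0.50265 cm², x = 7.5 cm, Ī = 0.020106 cm⁴.
Hole 4 (subtracted): ⌀0.8, A = 0.50265 cm², x = 10 cm, Ī = 0.020106 cm⁴.
By symmetry the centroid is at mid-width, x̄ = 6.25 cm.
Transfer each piece to the centroidal y-axis using Ī + A·d² with d = x − 6.25:
  plate: d = 0 cm → contributes +813.8 cm⁴
  hole 1: d = -3.75 cm → contributes −7.0887 cm⁴
  hole 2: d = -1.25 cm → contributes −0.8055 cm⁴
  hole 3: d = 1.25 cm → contributes −0.8055 cm⁴
  hole 4: d = 3.75 cm → contributes −7.0887 cm⁴
Total I = 798.01 cm⁴.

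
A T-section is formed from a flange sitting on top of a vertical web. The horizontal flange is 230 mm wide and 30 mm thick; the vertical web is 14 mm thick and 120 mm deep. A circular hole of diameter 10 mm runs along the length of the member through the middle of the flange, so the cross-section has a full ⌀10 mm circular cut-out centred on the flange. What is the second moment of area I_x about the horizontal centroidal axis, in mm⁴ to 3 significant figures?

Split into non-overlapping primitives; take the origin at the lower-left of the bounding box.
Flange: 230 × 30, A = 6 900 mm², y = 135 mm, Ī = 517 500 mm⁴.
Web: 14 × 120, A = 1 680 mm², y = 60 mm, Ī = 2 016 000 mm⁴.
Hole (subtracted): ⌀10, A = 78.54 mm², y = 135 mm, Ī = 490.87 mm⁴.
Centroid: ȳ = ΣA·y / ΣA = 120.18 mm.
Transfer each piece to the horizontal centroidal axis using Ī + A·d² with d = y − 120.18:
  flange: d = 14.821 mm → contributes +2 033 165 mm⁴
  web: d = -60.179 mm → contributes +8 100 144 mm⁴
  hole: d = 14.821 mm → contributes −17 743 mm⁴
Total I = 10 115 565 mm⁴.

I_x ≈ 1.01 × 10⁷ mm⁴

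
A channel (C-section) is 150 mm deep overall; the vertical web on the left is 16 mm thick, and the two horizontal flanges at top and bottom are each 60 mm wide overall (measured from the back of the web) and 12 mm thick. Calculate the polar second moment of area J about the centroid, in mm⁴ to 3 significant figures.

Treat the section as a set of non-overlapping primitives; coordinates are from the bounding-box lower-left.
Web: 16 × 150, A = 2 400 mm², y = 75 mm, Ī = 4 500 000 mm⁴.
Top flange (beyond web): 44 × 12, A = 528 mm², y = 144 mm, Ī = 6 336 mm⁴.
Bottom flange (beyond web): 44 × 12, A = 528 mm², y = 6 mm, Ī = 6 336 mm⁴.
By symmetry the centroid is at mid-height, ȳ = 75 mm.
Transfer each piece to the centroidal x-axis using Ī + A·d² with d = y − 75:
  web: d = 0 mm → contributes +4 500 000 mm⁴
  top flange (beyond web): d = 69 mm → contributes +2 520 144 mm⁴
  bottom flange (beyond web): d = -69 mm → contributes +2 520 144 mm⁴
Total I = 9 540 288 mm⁴.
For the y-axis: x̄ = 17.167 mm.
Repeating about the centroidal y-axis gives I_y = 881 568 mm⁴.
Polar second moment: J = I_x + I_y = 10 421 856 mm⁴.

J ≈ 1.04 × 10⁷ mm⁴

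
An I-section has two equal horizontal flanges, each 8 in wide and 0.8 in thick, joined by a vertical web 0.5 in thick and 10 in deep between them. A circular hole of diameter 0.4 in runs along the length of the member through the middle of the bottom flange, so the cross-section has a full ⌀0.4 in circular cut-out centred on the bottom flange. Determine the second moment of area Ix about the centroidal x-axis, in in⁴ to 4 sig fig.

Ix ≈ 411.9 in⁴

Decompose the section into non-overlapping parts with the origin at the bottom-left of its bounding rectangle.
Bottom flange: 8 × 0.8, A = 6.4 in², y = 0.4 in, Ī = 0.341333 in⁴.
Web: 0.5 × 10, A = 5 in², y = 5.8 in, Ī = 41.6667 in⁴.
Top flange: 8 × 0.8, A = 6.4 in², y = 11.2 in, Ī = 0.341333 in⁴.
Hole (subtracted): ⌀0.4, A = 0.125664 in², y = 0.4 in, Ī = 0.00125664 in⁴.
Centroid: ȳ = ΣA·y / ΣA = 5.83839 in.
Transfer each piece to the centroidal x-axis using Ī + A·d² with d = y − 5.83839:
  bottom flange: d = -5.43839 in → contributes +189.629 in⁴
  web: d = -0.0383937 in → contributes +41.674 in⁴
  top flange: d = 5.36161 in → contributes +184.321 in⁴
  hole: d = -5.43839 in → contributes −3.7179 in⁴
Total I = 411.906 in⁴.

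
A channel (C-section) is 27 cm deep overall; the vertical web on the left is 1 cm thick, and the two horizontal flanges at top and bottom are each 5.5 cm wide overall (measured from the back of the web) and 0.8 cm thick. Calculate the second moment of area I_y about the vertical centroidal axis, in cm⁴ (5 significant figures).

Treat the section as a set of non-overlapping primitives; coordinates are from the bounding-box lower-left.
Web: 1 × 27, A = 27 cm², x = 0.5 cm, Ī = 2.25 cm⁴.
Top flange (beyond web): 4.5 × 0.8, A = 3.6 cm², x = 3.25 cm, Ī = 6.075 cm⁴.
Bottom flange (beyond web): 4.5 × 0.8, A = 3.6 cm², x = 3.25 cm, Ī = 6.075 cm⁴.
Centroid: x̄ = ΣA·x / ΣA = 1.078947 cm.
Transfer each piece to the vertical centroidal axis using Ī + A·d² with d = x − 1.078947:
  web: d = -0.5789474 cm → contributes +11.29986 cm⁴
  top flange (beyond web): d = 2.171053 cm → contributes +23.04349 cm⁴
  bottom flange (beyond web): d = 2.171053 cm → contributes +23.04349 cm⁴
Total I = 57.38684 cm⁴.

I_y ≈ 57.387 cm⁴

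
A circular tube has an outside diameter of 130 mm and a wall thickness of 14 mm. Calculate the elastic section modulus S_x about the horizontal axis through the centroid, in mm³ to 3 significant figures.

Decompose the section into non-overlapping parts with the origin at the bottom-left of its bounding rectangle.
Outer circle: ⌀130, A = 13 273 mm², y = 65 mm, Ī = 14 019 848 mm⁴.
Bore (subtracted): ⌀102, A = 8171.3 mm², y = 65 mm, Ī = 5 313 376 mm⁴.
By symmetry the centroid is at mid-height, ȳ = 65 mm.
All pieces are centred on the horizontal axis through the centroid, so I = ΣĪ (holes subtracted) = 8 706 472 mm⁴.
Extreme fibre distance c = 65 mm; S = I/c = 133 946 mm³.

S_x ≈ 1.34 × 10⁵ mm³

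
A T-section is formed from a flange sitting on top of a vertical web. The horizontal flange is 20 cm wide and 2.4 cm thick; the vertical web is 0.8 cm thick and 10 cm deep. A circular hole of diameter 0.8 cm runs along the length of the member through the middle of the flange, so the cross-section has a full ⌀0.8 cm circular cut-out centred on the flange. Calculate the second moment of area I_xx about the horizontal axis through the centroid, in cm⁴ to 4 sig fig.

Break the section into simple shapes (no overlaps), measuring from the bottom-left corner of the bounding box.
Flange: 20 × 2.4, A = 48 cm², y = 11.2 cm, Ī = 23.04 cm⁴.
Web: 0.8 × 10, A = 8 cm², y = 5 cm, Ī = 66.6667 cm⁴.
Hole (subtracted): ⌀0.8, A = 0.502655 cm², y = 11.2 cm, Ī = 0.0201062 cm⁴.
Centroid: ȳ = ΣA·y / ΣA = 10.3063 cm.
Transfer each piece to the horizontal axis through the centroid using Ī + A·d² with d = y − 10.3063:
  flange: d = 0.893736 cm → contributes +61.3807 cm⁴
  web: d = -5.30626 cm → contributes +291.918 cm⁴
  hole: d = 0.893736 cm → contributes −0.421609 cm⁴
Total I = 352.877 cm⁴.

I_xx ≈ 352.9 cm⁴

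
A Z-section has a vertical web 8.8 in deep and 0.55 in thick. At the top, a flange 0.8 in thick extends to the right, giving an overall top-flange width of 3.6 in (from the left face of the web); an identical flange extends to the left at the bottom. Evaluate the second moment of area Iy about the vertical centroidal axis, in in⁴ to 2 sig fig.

Iy ≈ 20 in⁴

Break the section into simple shapes (no overlaps), measuring from the bottom-left corner of the bounding box.
Web: 0.55 × 8.8, A = 4.84 in², x = 3.325 in, Ī = 0.122 in⁴.
Top flange (beyond web): 3.05 × 0.8, A = 2.44 in², x = 5.125 in, Ī = 1.892 in⁴.
Bottom flange (beyond web): 3.05 × 0.8, A = 2.44 in², x = 1.525 in, Ī = 1.892 in⁴.
Centroid: x̄ = ΣA·x / ΣA = 3.325 in.
Transfer each piece to the vertical centroidal axis using Ī + A·d² with d = x − 3.325:
  web: d = 0 in → contributes +0.122 in⁴
  top flange (beyond web): d = 1.8 in → contributes +9.797 in⁴
  bottom flange (beyond web): d = -1.8 in → contributes +9.797 in⁴
Total I = 19.72 in⁴.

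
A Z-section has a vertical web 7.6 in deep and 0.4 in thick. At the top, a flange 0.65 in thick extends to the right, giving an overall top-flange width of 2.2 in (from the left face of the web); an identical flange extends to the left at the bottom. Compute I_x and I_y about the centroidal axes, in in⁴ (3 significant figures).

I_x ≈ 43.0 in⁴, I_y ≈ 3.50 in⁴

Break the section into simple shapes (no overlaps), measuring from the bottom-left corner of the bounding box.
Web: 0.4 × 7.6, A = 3.04 in², y = 3.8 in, Ī = 14.633 in⁴.
Top flange (beyond web): 1.8 × 0.65, A = 1.17 in², y = 7.275 in, Ī = 0.041194 in⁴.
Bottom flange (beyond web): 1.8 × 0.65, A = 1.17 in², y = 0.325 in, Ī = 0.041194 in⁴.
Centroid: ȳ = ΣA·y / ΣA = 3.8 in.
Transfer each piece to the centroidal x-axis using Ī + A·d² with d = y − 3.8:
  web: d = 0 in → contributes +14.633 in⁴
  top flange (beyond web): d = 3.475 in → contributes +14.17 in⁴
  bottom flange (beyond web): d = -3.475 in → contributes +14.17 in⁴
Total I = 42.972 in⁴.
For the y-axis: x̄ = 2 in.
Repeating about the centroidal y-axis gives I_y = 3.5037 in⁴.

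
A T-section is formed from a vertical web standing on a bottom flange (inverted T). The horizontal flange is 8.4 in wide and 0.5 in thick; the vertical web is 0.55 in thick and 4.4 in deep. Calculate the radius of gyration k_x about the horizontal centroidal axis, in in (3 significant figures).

Treat the section as a set of non-overlapping primitives; coordinates are from the bounding-box lower-left.
Flange: 8.4 × 0.5, A = 4.2 in², y = 0.25 in, Ī = 0.0875 in⁴.
Web: 0.55 × 4.4, A = 2.42 in², y = 2.7 in, Ī = 3.9043 in⁴.
Centroid: ȳ = ΣA·y / ΣA = 1.1456 in.
Transfer each piece to the horizontal centroidal axis using Ī + A·d² with d = y − 1.1456:
  flange: d = -0.89562 in → contributes +3.4565 in⁴
  web: d = 1.5544 in → contributes +9.7512 in⁴
Total I = 13.208 in⁴.
Radius of gyration: k = √(I/A) = √(13.208 / 6.62) = 1.4125 in.

k_x ≈ 1.41 in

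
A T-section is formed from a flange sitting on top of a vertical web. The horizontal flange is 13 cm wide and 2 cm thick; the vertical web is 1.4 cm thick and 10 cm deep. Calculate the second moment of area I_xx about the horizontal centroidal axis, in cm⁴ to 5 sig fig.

Treat the section as a set of non-overlapping primitives; coordinates are from the bounding-box lower-left.
Flange: 13 × 2, A = 26 cm², y = 11 cm, Ī = 8.666667 cm⁴.
Web: 1.4 × 10, A = 14 cm², y = 5 cm, Ī = 116.6667 cm⁴.
Centroid: ȳ = ΣA·y / ΣA = 8.9 cm.
Transfer each piece to the horizontal centroidal axis using Ī + A·d² with d = y − 8.9:
  flange: d = 2.1 cm → contributes +123.3267 cm⁴
  web: d = -3.9 cm → contributes +329.6067 cm⁴
Total I = 452.9333 cm⁴.

I_xx ≈ 452.93 cm⁴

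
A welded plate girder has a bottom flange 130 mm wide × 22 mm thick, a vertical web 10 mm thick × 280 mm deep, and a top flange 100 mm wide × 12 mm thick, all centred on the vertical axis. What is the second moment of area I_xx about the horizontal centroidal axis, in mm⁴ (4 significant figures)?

Break the section into simple shapes (no overlaps), measuring from the bottom-left corner of the bounding box.
Bottom plate: 130 × 22, A = 2 860 mm², y = 11 mm, Ī = 115 353 mm⁴.
Web plate: 10 × 280, A = 2 800 mm², y = 162 mm, Ī = 18 293 333 mm⁴.
Top plate: 100 × 12, A = 1 200 mm², y = 308 mm, Ī = 14 400 mm⁴.
Centroid: ȳ = ΣA·y / ΣA = 124.586 mm.
Transfer each piece to the horizontal centroidal axis using Ī + A·d² with d = y − 124.586:
  bottom plate: d = -113.586 mm → contributes +37 014 446 mm⁴
  web plate: d = 37.414 mm → contributes +22 212 793 mm⁴
  top plate: d = 183.414 mm → contributes +40 383 232 mm⁴
Total I = 99 610 471 mm⁴.

I_xx ≈ 9.961 × 10⁷ mm⁴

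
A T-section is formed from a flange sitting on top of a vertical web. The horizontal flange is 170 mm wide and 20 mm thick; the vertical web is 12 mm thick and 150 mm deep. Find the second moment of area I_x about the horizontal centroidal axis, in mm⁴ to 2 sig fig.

I_x ≈ 1.2 × 10⁷ mm⁴

Treat the section as a set of non-overlapping primitives; coordinates are from the bounding-box lower-left.
Flange: 170 × 20, A = 3 400 mm², y = 160 mm, Ī = 113 333 mm⁴.
Web: 12 × 150, A = 1 800 mm², y = 75 mm, Ī = 3 375 000 mm⁴.
Centroid: ȳ = ΣA·y / ΣA = 130.6 mm.
Transfer each piece to the horizontal centroidal axis using Ī + A·d² with d = y − 130.6:
  flange: d = 29.42 mm → contributes +3 056 773 mm⁴
  web: d = -55.58 mm → contributes +8 934 830 mm⁴
Total I = 11 991 603 mm⁴.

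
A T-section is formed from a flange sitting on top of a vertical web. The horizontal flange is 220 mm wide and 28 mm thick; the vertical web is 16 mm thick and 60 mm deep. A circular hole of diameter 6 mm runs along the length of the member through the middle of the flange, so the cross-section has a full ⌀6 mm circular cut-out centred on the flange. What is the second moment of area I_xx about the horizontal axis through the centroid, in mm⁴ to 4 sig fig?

Treat the section as a set of non-overlapping primitives; coordinates are from the bounding-box lower-left.
Flange: 220 × 28, A = 6 160 mm², y = 74 mm, Ī = 402 453 mm⁴.
Web: 16 × 60, A = 960 mm², y = 30 mm, Ī = 288 000 mm⁴.
Hole (subtracted): ⌀6, A = 28.2743 mm², y = 74 mm, Ī = 63.6173 mm⁴.
Centroid: ȳ = ΣA·y / ΣA = 68.0438 mm.
Transfer each piece to the horizontal axis through the centroid using Ī + A·d² with d = y − 68.0438:
  flange: d = 5.95624 mm → contributes +620 990 mm⁴
  web: d = -38.0438 mm → contributes +1 677 435 mm⁴
  hole: d = 5.95624 mm → contributes −1066.7 mm⁴
Total I = 2 297 358 mm⁴.

I_xx ≈ 2.297 × 10⁶ mm⁴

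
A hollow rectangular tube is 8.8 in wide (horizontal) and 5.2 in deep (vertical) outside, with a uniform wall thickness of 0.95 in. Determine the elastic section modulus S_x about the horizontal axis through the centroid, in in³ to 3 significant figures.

S_x ≈ 31.7 in³

Treat the section as a set of non-overlapping primitives; coordinates are from the bounding-box lower-left.
Outer rectangle: 8.8 × 5.2, A = 45.76 in², y = 2.6 in, Ī = 103.11 in⁴.
Inner void (subtracted): 6.9 × 3.3, A = 22.77 in², y = 2.6 in, Ī = 20.664 in⁴.
By symmetry the centroid is at mid-height, ȳ = 2.6 in.
All pieces are centred on the horizontal axis through the centroid, so I = ΣĪ (holes subtracted) = 82.449 in⁴.
Extreme fibre distance c = 2.6 in; S = I/c = 31.711 in³.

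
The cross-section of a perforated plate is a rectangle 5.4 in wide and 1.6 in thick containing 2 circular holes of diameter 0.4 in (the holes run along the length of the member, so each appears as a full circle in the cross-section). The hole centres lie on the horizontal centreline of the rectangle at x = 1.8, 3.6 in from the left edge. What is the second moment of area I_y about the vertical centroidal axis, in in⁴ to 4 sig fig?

Decompose the section into non-overlapping parts with the origin at the bottom-left of its bounding rectangle.
Plate: 5.4 × 1.6, A = 8.64 in², x = 2.7 in, Ī = 20.9952 in⁴.
Hole 1 (subtracted): ⌀0.4, A = 0.125664 in², x = 1.8 in, Ī = 0.00125664 in⁴.
Hole 2 (subtracted): ⌀0.4, A = 0.125664 in², x = 3.6 in, Ī = 0.00125664 in⁴.
By symmetry the centroid is at mid-width, x̄ = 2.7 in.
Transfer each piece to the vertical centroidal axis using Ī + A·d² with d = x − 2.7:
  plate: d = 0 in → contributes +20.9952 in⁴
  hole 1: d = -0.9 in → contributes −0.103044 in⁴
  hole 2: d = 0.9 in → contributes −0.103044 in⁴
Total I = 20.7891 in⁴.

I_y ≈ 20.79 in⁴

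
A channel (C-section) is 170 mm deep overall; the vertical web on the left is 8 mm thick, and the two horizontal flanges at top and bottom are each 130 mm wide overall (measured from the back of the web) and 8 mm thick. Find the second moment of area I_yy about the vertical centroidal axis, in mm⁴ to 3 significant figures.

Treat the section as a set of non-overlapping primitives; coordinates are from the bounding-box lower-left.
Web: 8 × 170, A = 1 360 mm², x = 4 mm, Ī = 7253.3 mm⁴.
Top flange (beyond web): 122 × 8, A = 976 mm², x = 69 mm, Ī = 1 210 565 mm⁴.
Bottom flange (beyond web): 122 × 8, A = 976 mm², x = 69 mm, Ī = 1 210 565 mm⁴.
Centroid: x̄ = ΣA·x / ΣA = 42.309 mm.
Transfer each piece to the vertical centroidal axis using Ī + A·d² with d = x − 42.309:
  web: d = -38.309 mm → contributes +2 003 180 mm⁴
  top flange (beyond web): d = 26.691 mm → contributes +1 905 868 mm⁴
  bottom flange (beyond web): d = 26.691 mm → contributes +1 905 868 mm⁴
Total I = 5 814 915 mm⁴.

I_yy ≈ 5.81 × 10⁶ mm⁴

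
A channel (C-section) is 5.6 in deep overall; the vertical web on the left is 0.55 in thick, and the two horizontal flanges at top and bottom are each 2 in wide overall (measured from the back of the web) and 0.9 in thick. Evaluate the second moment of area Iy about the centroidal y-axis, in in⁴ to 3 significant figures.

Break the section into simple shapes (no overlaps), measuring from the bottom-left corner of the bounding box.
Web: 0.55 × 5.6, A = 3.08 in², x = 0.275 in, Ī = 0.077642 in⁴.
Top flange (beyond web): 1.45 × 0.9, A = 1.305 in², x = 1.275 in, Ī = 0.22865 in⁴.
Bottom flange (beyond web): 1.45 × 0.9, A = 1.305 in², x = 1.275 in, Ī = 0.22865 in⁴.
Centroid: x̄ = ΣA·x / ΣA = 0.7337 in.
Transfer each piece to the centroidal y-axis using Ī + A·d² with d = x − 0.7337:
  web: d = -0.4587 in → contributes +0.72569 in⁴
  top flange (beyond web): d = 0.5413 in → contributes +0.61102 in⁴
  bottom flange (beyond web): d = 0.5413 in → contributes +0.61102 in⁴
Total I = 1.9477 in⁴.

Iy ≈ 1.95 in⁴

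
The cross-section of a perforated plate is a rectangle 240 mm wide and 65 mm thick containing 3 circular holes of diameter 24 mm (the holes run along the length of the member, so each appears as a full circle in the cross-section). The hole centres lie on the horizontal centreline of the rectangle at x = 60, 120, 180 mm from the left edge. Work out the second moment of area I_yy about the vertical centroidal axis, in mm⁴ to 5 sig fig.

I_yy ≈ 7.1574 × 10⁷ mm⁴

Break the section into simple shapes (no overlaps), measuring from the bottom-left corner of the bounding box.
Plate: 240 × 65, A = 15 600 mm², x = 120 mm, Ī = 74 880 000 mm⁴.
Hole 1 (subtracted): ⌀24, A = 452.3893 mm², x = 60 mm, Ī = 16286.02 mm⁴.
Hole 2 (subtracted): ⌀24, A = 452.3893 mm², x = 120 mm, Ī = 16286.02 mm⁴.
Hole 3 (subtracted): ⌀24, A = 452.3893 mm², x = 180 mm, Ī = 16286.02 mm⁴.
By symmetry the centroid is at mid-width, x̄ = 120 mm.
Transfer each piece to the vertical centroidal axis using Ī + A·d² with d = x − 120:
  plate: d = 0 mm → contributes +74 880 000 mm⁴
  hole 1: d = -60 mm → contributes −1 644 888 mm⁴
  hole 2: d = 0 mm → contributes −16286.02 mm⁴
  hole 3: d = 60 mm → contributes −1 644 888 mm⁴
Total I = 71 573 939 mm⁴.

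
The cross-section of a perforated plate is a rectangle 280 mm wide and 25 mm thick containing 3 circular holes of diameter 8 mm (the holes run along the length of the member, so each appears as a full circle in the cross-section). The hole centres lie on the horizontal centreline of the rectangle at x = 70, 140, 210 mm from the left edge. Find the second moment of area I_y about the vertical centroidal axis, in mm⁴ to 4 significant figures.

I_y ≈ 4.524 × 10⁷ mm⁴

Treat the section as a set of non-overlapping primitives; coordinates are from the bounding-box lower-left.
Plate: 280 × 25, A = 7 000 mm², x = 140 mm, Ī = 45 733 333 mm⁴.
Hole 1 (subtracted): ⌀8, A = 50.2655 mm², x = 70 mm, Ī = 201.062 mm⁴.
Hole 2 (subtracted): ⌀8, A = 50.2655 mm², x = 140 mm, Ī = 201.062 mm⁴.
Hole 3 (subtracted): ⌀8, A = 50.2655 mm², x = 210 mm, Ī = 201.062 mm⁴.
By symmetry the centroid is at mid-width, x̄ = 140 mm.
Transfer each piece to the vertical centroidal axis using Ī + A·d² with d = x − 140:
  plate: d = 0 mm → contributes +45 733 333 mm⁴
  hole 1: d = -70 mm → contributes −246 502 mm⁴
  hole 2: d = 0 mm → contributes −201.062 mm⁴
  hole 3: d = 70 mm → contributes −246 502 mm⁴
Total I = 45 240 128 mm⁴.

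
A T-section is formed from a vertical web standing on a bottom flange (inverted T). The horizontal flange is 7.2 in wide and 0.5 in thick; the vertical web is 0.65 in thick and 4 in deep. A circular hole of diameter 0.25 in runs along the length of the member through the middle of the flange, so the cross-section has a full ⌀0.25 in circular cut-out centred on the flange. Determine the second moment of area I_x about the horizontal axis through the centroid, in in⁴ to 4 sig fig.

I_x ≈ 11.14 in⁴

Break the section into simple shapes (no overlaps), measuring from the bottom-left corner of the bounding box.
Flange: 7.2 × 0.5, A = 3.6 in², y = 0.25 in, Ī = 0.075 in⁴.
Web: 0.65 × 4, A = 2.6 in², y = 2.5 in, Ī = 3.46667 in⁴.
Hole (subtracted): ⌀0.25, A = 0.0490874 in², y = 0.25 in, Ī = 0.000191748 in⁴.
Centroid: ȳ = ΣA·y / ΣA = 1.20108 in.
Transfer each piece to the horizontal axis through the centroid using Ī + A·d² with d = y − 1.20108:
  flange: d = -0.951078 in → contributes +3.33138 in⁴
  web: d = 1.29892 in → contributes +7.85338 in⁴
  hole: d = -0.951078 in → contributes −0.0445937 in⁴
Total I = 11.1402 in⁴.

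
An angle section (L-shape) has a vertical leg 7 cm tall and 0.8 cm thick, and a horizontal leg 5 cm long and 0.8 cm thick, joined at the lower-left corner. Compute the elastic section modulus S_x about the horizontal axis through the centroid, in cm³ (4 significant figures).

S_x ≈ 9.271 cm³

Decompose the section into non-overlapping parts with the origin at the bottom-left of its bounding rectangle.
Vertical leg: 0.8 × 7, A = 5.6 cm², y = 3.5 cm, Ī = 22.8667 cm⁴.
Horizontal leg (remainder): 4.2 × 0.8, A = 3.36 cm², y = 0.4 cm, Ī = 0.1792 cm⁴.
Centroid: ȳ = ΣA·y / ΣA = 2.3375 cm.
Transfer each piece to the horizontal axis through the centroid using Ī + A·d² with d = y − 2.3375:
  vertical leg: d = 1.1625 cm → contributes +30.4345 cm⁴
  horizontal leg (remainder): d = -1.9375 cm → contributes +12.7923 cm⁴
Total I = 43.2269 cm⁴.
Extreme fibre distance c = 4.6625 cm; S = I/c = 9.27118 cm³.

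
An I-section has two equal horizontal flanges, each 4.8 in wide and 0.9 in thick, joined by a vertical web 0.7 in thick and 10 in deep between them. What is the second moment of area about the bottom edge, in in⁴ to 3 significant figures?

I_base ≈ 860 in⁴

Treat the section as a set of non-overlapping primitives; coordinates are from the bounding-box lower-left.
Bottom flange: 4.8 × 0.9, A = 4.32 in², y = 0.45 in, Ī = 0.2916 in⁴.
Web: 0.7 × 10, A = 7 in², y = 5.9 in, Ī = 58.333 in⁴.
Top flange: 4.8 × 0.9, A = 4.32 in², y = 11.35 in, Ī = 0.2916 in⁴.
Transfer each piece to a horizontal axis along the bottom face using Ī + A·d² with d = y − 0:
  bottom flange: d = 0.45 in → contributes +1.1664 in⁴
  web: d = 5.9 in → contributes +302 in⁴
  top flange: d = 11.35 in → contributes +556.8 in⁴
Total I = 859.97 in⁴.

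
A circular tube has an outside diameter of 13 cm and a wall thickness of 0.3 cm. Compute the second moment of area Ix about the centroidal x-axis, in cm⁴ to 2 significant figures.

Ix ≈ 240 cm⁴

Split into non-overlapping primitives; take the origin at the lower-left of the bounding box.
Outer circle: ⌀13, A = 132.7 cm², y = 6.5 cm, Ī = 1 402 cm⁴.
Bore (subtracted): ⌀12.4, A = 120.8 cm², y = 6.5 cm, Ī = 1 161 cm⁴.
By symmetry the centroid is at mid-height, ȳ = 6.5 cm.
All pieces are centred on the centroidal x-axis, so I = ΣĪ (holes subtracted) = 241.5 cm⁴.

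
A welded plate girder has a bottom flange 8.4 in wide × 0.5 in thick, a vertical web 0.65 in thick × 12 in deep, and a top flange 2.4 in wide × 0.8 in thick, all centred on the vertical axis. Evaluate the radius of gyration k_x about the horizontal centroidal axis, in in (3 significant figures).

Decompose the section into non-overlapping parts with the origin at the bottom-left of its bounding rectangle.
Bottom plate: 8.4 × 0.5, A = 4.2 in², y = 0.25 in, Ī = 0.0875 in⁴.
Web plate: 0.65 × 12, A = 7.8 in², y = 6.5 in, Ī = 93.6 in⁴.
Top plate: 2.4 × 0.8, A = 1.92 in², y = 12.9 in, Ī = 0.1024 in⁴.
Centroid: ȳ = ΣA·y / ΣA = 5.497 in.
Transfer each piece to the horizontal centroidal axis using Ī + A·d² with d = y − 5.497:
  bottom plate: d = -5.247 in → contributes +115.72 in⁴
  web plate: d = 1.003 in → contributes +101.45 in⁴
  top plate: d = 7.403 in → contributes +105.33 in⁴
Total I = 322.49 in⁴.
Radius of gyration: k = √(I/A) = √(322.49 / 13.92) = 4.8133 in.

k_x ≈ 4.81 in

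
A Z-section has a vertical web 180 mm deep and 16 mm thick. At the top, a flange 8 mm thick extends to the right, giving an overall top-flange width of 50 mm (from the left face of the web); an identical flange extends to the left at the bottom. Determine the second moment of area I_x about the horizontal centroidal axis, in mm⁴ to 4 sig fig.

Break the section into simple shapes (no overlaps), measuring from the bottom-left corner of the bounding box.
Web: 16 × 180, A = 2 880 mm², y = 90 mm, Ī = 7 776 000 mm⁴.
Top flange (beyond web): 34 × 8, A = 272 mm², y = 176 mm, Ī = 1450.67 mm⁴.
Bottom flange (beyond web): 34 × 8, A = 272 mm², y = 4 mm, Ī = 1450.67 mm⁴.
Centroid: ȳ = ΣA·y / ΣA = 90 mm.
Transfer each piece to the horizontal centroidal axis using Ī + A·d² with d = y − 90:
  web: d = 0 mm → contributes +7 776 000 mm⁴
  top flange (beyond web): d = 86 mm → contributes +2 013 163 mm⁴
  bottom flange (beyond web): d = -86 mm → contributes +2 013 163 mm⁴
Total I = 11 802 325 mm⁴.

I_x ≈ 1.180 × 10⁷ mm⁴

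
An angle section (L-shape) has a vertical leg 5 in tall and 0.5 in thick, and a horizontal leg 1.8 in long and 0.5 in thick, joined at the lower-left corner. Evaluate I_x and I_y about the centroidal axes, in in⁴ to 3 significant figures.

I_x ≈ 7.83 in⁴, I_y ≈ 0.561 in⁴

Treat the section as a set of non-overlapping primitives; coordinates are from the bounding-box lower-left.
Vertical leg: 0.5 × 5, A = 2.5 in², y = 2.5 in, Ī = 5.2083 in⁴.
Horizontal leg (remainder): 1.3 × 0.5, A = 0.65 in², y = 0.25 in, Ī = 0.013542 in⁴.
Centroid: ȳ = ΣA·y / ΣA = 2.0357 in.
Transfer each piece to the centroidal x-axis using Ī + A·d² with d = y − 2.0357:
  vertical leg: d = 0.46429 in → contributes +5.7472 in⁴
  horizontal leg (remainder): d = -1.7857 in → contributes +2.0862 in⁴
Total I = 7.8335 in⁴.
For the y-axis: x̄ = 0.43571 in.
Repeating about the centroidal y-axis gives I_y = 0.56148 in⁴.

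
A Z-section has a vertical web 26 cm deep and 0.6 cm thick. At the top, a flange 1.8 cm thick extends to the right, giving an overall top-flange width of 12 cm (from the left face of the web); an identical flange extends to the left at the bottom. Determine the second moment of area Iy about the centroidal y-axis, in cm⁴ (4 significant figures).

Iy ≈ 1922 cm⁴

Split into non-overlapping primitives; take the origin at the lower-left of the bounding box.
Web: 0.6 × 26, A = 15.6 cm², x = 11.7 cm, Ī = 0.468 cm⁴.
Top flange (beyond web): 11.4 × 1.8, A = 20.52 cm², x = 17.7 cm, Ī = 222.232 cm⁴.
Bottom flange (beyond web): 11.4 × 1.8, A = 20.52 cm², x = 5.7 cm, Ī = 222.232 cm⁴.
Centroid: x̄ = ΣA·x / ΣA = 11.7 cm.
Transfer each piece to the centroidal y-axis using Ī + A·d² with d = x − 11.7:
  web: d = 0 cm → contributes +0.468 cm⁴
  top flange (beyond web): d = 6 cm → contributes +960.952 cm⁴
  bottom flange (beyond web): d = -6 cm → contributes +960.952 cm⁴
Total I = 1922.37 cm⁴.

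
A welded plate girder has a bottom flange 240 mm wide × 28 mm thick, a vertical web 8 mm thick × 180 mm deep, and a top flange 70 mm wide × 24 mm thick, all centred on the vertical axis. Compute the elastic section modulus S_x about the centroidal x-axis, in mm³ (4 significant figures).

S_x ≈ 3.955 × 10⁵ mm³

Treat the section as a set of non-overlapping primitives; coordinates are from the bounding-box lower-left.
Bottom plate: 240 × 28, A = 6 720 mm², y = 14 mm, Ī = 439 040 mm⁴.
Web plate: 8 × 180, A = 1 440 mm², y = 118 mm, Ī = 3 888 000 mm⁴.
Top plate: 70 × 24, A = 1 680 mm², y = 220 mm, Ī = 80 640 mm⁴.
Centroid: ȳ = ΣA·y / ΣA = 64.3902 mm.
Transfer each piece to the centroidal x-axis using Ī + A·d² with d = y − 64.3902:
  bottom plate: d = -50.3902 mm → contributes +17 502 307 mm⁴
  web plate: d = 53.6098 mm → contributes +8 026 569 mm⁴
  top plate: d = 155.61 mm → contributes +40 760 826 mm⁴
Total I = 66 289 701 mm⁴.
Extreme fibre distance c = 167.61 mm; S = I/c = 395 500 mm³.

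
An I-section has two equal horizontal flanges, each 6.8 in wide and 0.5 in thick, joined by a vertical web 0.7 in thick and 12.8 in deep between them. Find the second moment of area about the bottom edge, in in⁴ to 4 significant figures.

I_base ≈ 1174 in⁴

Decompose the section into non-overlapping parts with the origin at the bottom-left of its bounding rectangle.
Bottom flange: 6.8 × 0.5, A = 3.4 in², y = 0.25 in, Ī = 0.0708333 in⁴.
Web: 0.7 × 12.8, A = 8.96 in², y = 6.9 in, Ī = 122.334 in⁴.
Top flange: 6.8 × 0.5, A = 3.4 in², y = 13.55 in, Ī = 0.0708333 in⁴.
Transfer each piece to a horizontal axis along the bottom face using Ī + A·d² with d = y − 0:
  bottom flange: d = 0.25 in → contributes +0.283333 in⁴
  web: d = 6.9 in → contributes +548.919 in⁴
  top flange: d = 13.55 in → contributes +624.319 in⁴
Total I = 1173.52 in⁴.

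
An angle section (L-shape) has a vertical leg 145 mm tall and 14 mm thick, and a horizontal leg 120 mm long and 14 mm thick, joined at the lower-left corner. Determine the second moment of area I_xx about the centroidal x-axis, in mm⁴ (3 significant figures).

Split into non-overlapping primitives; take the origin at the lower-left of the bounding box.
Vertical leg: 14 × 145, A = 2 030 mm², y = 72.5 mm, Ī = 3 556 729 mm⁴.
Horizontal leg (remainder): 106 × 14, A = 1 484 mm², y = 7 mm, Ī = 24 239 mm⁴.
Centroid: ȳ = ΣA·y / ΣA = 44.839 mm.
Transfer each piece to the centroidal x-axis using Ī + A·d² with d = y − 44.839:
  vertical leg: d = 27.661 mm → contributes +5 109 985 mm⁴
  horizontal leg (remainder): d = -37.839 mm → contributes +2 148 975 mm⁴
Total I = 7 258 960 mm⁴.

I_xx ≈ 7.26 × 10⁶ mm⁴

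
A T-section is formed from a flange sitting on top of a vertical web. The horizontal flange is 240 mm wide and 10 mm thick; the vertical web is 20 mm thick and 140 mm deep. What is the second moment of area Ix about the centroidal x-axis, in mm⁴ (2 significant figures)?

Ix ≈ 1.2 × 10⁷ mm⁴

Decompose the section into non-overlapping parts with the origin at the bottom-left of its bounding rectangle.
Flange: 240 × 10, A = 2 400 mm², y = 145 mm, Ī = 20 000 mm⁴.
Web: 20 × 140, A = 2 800 mm², y = 70 mm, Ī = 4 573 333 mm⁴.
Centroid: ȳ = ΣA·y / ΣA = 104.6 mm.
Transfer each piece to the centroidal x-axis using Ī + A·d² with d = y − 104.6:
  flange: d = 40.38 mm → contributes +3 934 201 mm⁴
  web: d = -34.62 mm → contributes +7 928 363 mm⁴
Total I = 11 862 564 mm⁴.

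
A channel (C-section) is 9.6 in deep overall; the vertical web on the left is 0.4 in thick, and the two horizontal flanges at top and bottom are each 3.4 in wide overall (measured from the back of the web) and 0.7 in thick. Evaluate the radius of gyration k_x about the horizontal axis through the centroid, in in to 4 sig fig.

k_x ≈ 3.746 in

Decompose the section into non-overlapping parts with the origin at the bottom-left of its bounding rectangle.
Web: 0.4 × 9.6, A = 3.84 in², y = 4.8 in, Ī = 29.4912 in⁴.
Top flange (beyond web): 3 × 0.7, A = 2.1 in², y = 9.25 in, Ī = 0.08575 in⁴.
Bottom flange (beyond web): 3 × 0.7, A = 2.1 in², y = 0.35 in, Ī = 0.08575 in⁴.
By symmetry the centroid is at mid-height, ȳ = 4.8 in.
Transfer each piece to the horizontal axis through the centroid using Ī + A·d² with d = y − 4.8:
  web: d = 0 in → contributes +29.4912 in⁴
  top flange (beyond web): d = 4.45 in → contributes +41.671 in⁴
  bottom flange (beyond web): d = -4.45 in → contributes +41.671 in⁴
Total I = 112.833 in⁴.
Radius of gyration: k = √(I/A) = √(112.833 / 8.04) = 3.7462 in.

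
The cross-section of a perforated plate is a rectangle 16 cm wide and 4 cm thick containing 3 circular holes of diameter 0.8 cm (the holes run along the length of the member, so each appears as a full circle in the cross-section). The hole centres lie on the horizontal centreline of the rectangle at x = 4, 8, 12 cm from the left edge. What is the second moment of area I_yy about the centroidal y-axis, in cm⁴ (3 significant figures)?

I_yy ≈ 1350 cm⁴

Split into non-overlapping primitives; take the origin at the lower-left of the bounding box.
Plate: 16 × 4, A = 64 cm², x = 8 cm, Ī = 1365.3 cm⁴.
Hole 1 (subtracted): ⌀0.8, A = 0.50265 cm², x = 4 cm, Ī = 0.020106 cm⁴.
Hole 2 (subtracted): ⌀0.8, A = 0.50265 cm², x = 8 cm, Ī = 0.020106 cm⁴.
Hole 3 (subtracted): ⌀0.8, A = 0.50265 cm², x = 12 cm, Ī = 0.020106 cm⁴.
By symmetry the centroid is at mid-width, x̄ = 8 cm.
Transfer each piece to the centroidal y-axis using Ī + A·d² with d = x − 8:
  plate: d = 0 cm → contributes +1365.3 cm⁴
  hole 1: d = -4 cm → contributes −8.0626 cm⁴
  hole 2: d = 0 cm → contributes −0.020106 cm⁴
  hole 3: d = 4 cm → contributes −8.0626 cm⁴
Total I = 1349.2 cm⁴.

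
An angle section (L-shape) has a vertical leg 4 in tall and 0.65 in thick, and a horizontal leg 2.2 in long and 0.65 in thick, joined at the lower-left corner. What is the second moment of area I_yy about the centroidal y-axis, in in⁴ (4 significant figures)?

Decompose the section into non-overlapping parts with the origin at the bottom-left of its bounding rectangle.
Vertical leg: 0.65 × 4, A = 2.6 in², x = 0.325 in, Ī = 0.0915417 in⁴.
Horizontal leg (remainder): 1.55 × 0.65, A = 1.0075 in², x = 1.425 in, Ī = 0.20171 in⁴.
Centroid: x̄ = ΣA·x / ΣA = 0.632207 in.
Transfer each piece to the centroidal y-axis using Ī + A·d² with d = x − 0.632207:
  vertical leg: d = -0.307207 in → contributes +0.33692 in⁴
  horizontal leg (remainder): d = 0.792793 in → contributes +0.834944 in⁴
Total I = 1.17186 in⁴.

I_yy ≈ 1.172 in⁴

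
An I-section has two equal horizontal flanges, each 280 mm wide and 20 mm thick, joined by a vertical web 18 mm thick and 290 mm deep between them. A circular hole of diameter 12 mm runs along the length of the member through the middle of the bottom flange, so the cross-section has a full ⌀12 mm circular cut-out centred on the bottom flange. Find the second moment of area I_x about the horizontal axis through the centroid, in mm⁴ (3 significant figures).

I_x ≈ 3.03 × 10⁸ mm⁴

Treat the section as a set of non-overlapping primitives; coordinates are from the bounding-box lower-left.
Bottom flange: 280 × 20, A = 5 600 mm², y = 10 mm, Ī = 186 667 mm⁴.
Web: 18 × 290, A = 5 220 mm², y = 165 mm, Ī = 36 583 500 mm⁴.
Top flange: 280 × 20, A = 5 600 mm², y = 320 mm, Ī = 186 667 mm⁴.
Hole (subtracted): ⌀12, A = 113.1 mm², y = 10 mm, Ī = 1017.9 mm⁴.
Centroid: ȳ = ΣA·y / ΣA = 166.08 mm.
Transfer each piece to the horizontal axis through the centroid using Ī + A·d² with d = y − 166.08:
  bottom flange: d = -156.08 mm → contributes +136 599 356 mm⁴
  web: d = -1.075 mm → contributes +36 589 532 mm⁴
  top flange: d = 153.92 mm → contributes +132 866 921 mm⁴
  hole: d = -156.08 mm → contributes −2 756 002 mm⁴
Total I = 303 299 807 mm⁴.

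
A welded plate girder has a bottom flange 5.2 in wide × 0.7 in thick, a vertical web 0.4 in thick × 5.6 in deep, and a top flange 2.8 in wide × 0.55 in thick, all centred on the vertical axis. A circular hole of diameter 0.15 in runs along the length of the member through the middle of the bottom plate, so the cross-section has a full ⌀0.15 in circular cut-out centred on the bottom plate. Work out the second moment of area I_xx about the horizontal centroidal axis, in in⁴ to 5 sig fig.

Decompose the section into non-overlapping parts with the origin at the bottom-left of its bounding rectangle.
Bottom plate: 5.2 × 0.7, A = 3.64 in², y = 0.35 in, Ī = 0.1486333 in⁴.
Web plate: 0.4 × 5.6, A = 2.24 in², y = 3.5 in, Ī = 5.853867 in⁴.
Top plate: 2.8 × 0.55, A = 1.54 in², y = 6.575 in, Ī = 0.03882083 in⁴.
Hole (subtracted): ⌀0.15, A = 0.01767146 in², y = 0.35 in, Ī = 0.00002485049 in⁴.
Centroid: ȳ = ΣA·y / ΣA = 2.598279 in.
Transfer each piece to the horizontal centroidal axis using Ī + A·d² with d = y − 2.598279:
  bottom plate: d = -2.248279 in → contributes +18.54795 in⁴
  web plate: d = 0.901721 in → contributes +7.675212 in⁴
  top plate: d = 3.976721 in → contributes +24.39286 in⁴
  hole: d = -2.248279 in → contributes −0.08934981 in⁴
Total I = 50.52667 in⁴.

I_xx ≈ 50.527 in⁴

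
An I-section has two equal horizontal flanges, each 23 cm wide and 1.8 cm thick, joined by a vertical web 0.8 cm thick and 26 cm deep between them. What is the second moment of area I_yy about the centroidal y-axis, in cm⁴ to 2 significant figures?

Decompose the section into non-overlapping parts with the origin at the bottom-left of its bounding rectangle.
Bottom flange: 23 × 1.8, A = 41.4 cm², x = 11.5 cm, Ī = 1 825 cm⁴.
Web: 0.8 × 26, A = 20.8 cm², x = 11.5 cm, Ī = 1.109 cm⁴.
Top flange: 23 × 1.8, A = 41.4 cm², x = 11.5 cm, Ī = 1 825 cm⁴.
By symmetry the centroid is at mid-width, x̄ = 11.5 cm.
All pieces are centred on the centroidal y-axis, so I = ΣĪ = 3 651 cm⁴.

I_yy ≈ 3700 cm⁴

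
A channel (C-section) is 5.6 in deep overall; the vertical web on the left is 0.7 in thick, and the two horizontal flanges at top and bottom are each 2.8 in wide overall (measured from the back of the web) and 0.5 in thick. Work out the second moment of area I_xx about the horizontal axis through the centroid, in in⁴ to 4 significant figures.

Split into non-overlapping primitives; take the origin at the lower-left of the bounding box.
Web: 0.7 × 5.6, A = 3.92 in², y = 2.8 in, Ī = 10.2443 in⁴.
Top flange (beyond web): 2.1 × 0.5, A = 1.05 in², y = 5.35 in, Ī = 0.021875 in⁴.
Bottom flange (beyond web): 2.1 × 0.5, A = 1.05 in², y = 0.25 in, Ī = 0.021875 in⁴.
By symmetry the centroid is at mid-height, ȳ = 2.8 in.
Transfer each piece to the horizontal axis through the centroid using Ī + A·d² with d = y − 2.8:
  web: d = 0 in → contributes +10.2443 in⁴
  top flange (beyond web): d = 2.55 in → contributes +6.8495 in⁴
  bottom flange (beyond web): d = -2.55 in → contributes +6.8495 in⁴
Total I = 23.9433 in⁴.

I_xx ≈ 23.94 in⁴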